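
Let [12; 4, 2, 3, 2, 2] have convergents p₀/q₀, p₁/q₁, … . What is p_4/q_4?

Using pₖ = aₖpₖ₋₁ + pₖ₋₂, qₖ = aₖqₖ₋₁ + qₖ₋₂ (with p₋₁=1, p₋₂=0, q₋₁=0, q₋₂=1):
  k=0: a=12, p=12, q=1
  k=1: a=4, p=49, q=4
  k=2: a=2, p=110, q=9
  k=3: a=3, p=379, q=31
  k=4: a=2, p=868, q=71

868/71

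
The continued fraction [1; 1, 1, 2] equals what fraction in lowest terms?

Using pₖ = aₖpₖ₋₁ + pₖ₋₂ and qₖ = aₖqₖ₋₁ + qₖ₋₂:
  k=0: a=1, p=1, q=1
  k=1: a=1, p=2, q=1
  k=2: a=1, p=3, q=2
  k=3: a=2, p=8, q=5

8/5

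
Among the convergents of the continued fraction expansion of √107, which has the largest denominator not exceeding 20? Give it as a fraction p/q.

31/3

√107 = [10; 2, 1, 9, 1, 2, 20, …] (period length 6).
Convergents:
  p_0/q_0 = 10/1
  p_1/q_1 = 21/2
  p_2/q_2 = 31/3
  p_3/q_3 = 300/29
q_2 = 3 ≤ 20 < 29 = q_3, so the answer is 31/3.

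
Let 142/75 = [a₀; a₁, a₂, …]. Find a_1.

142 = 1·75 + 67   →  a_0 = 1
75 = 1·67 + 8   →  a_1 = 1

1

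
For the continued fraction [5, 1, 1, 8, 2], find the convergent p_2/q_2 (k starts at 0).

11/2

Using pₖ = aₖpₖ₋₁ + pₖ₋₂, qₖ = aₖqₖ₋₁ + qₖ₋₂ (with p₋₁=1, p₋₂=0, q₋₁=0, q₋₂=1):
  k=0: a=5, p=5, q=1
  k=1: a=1, p=6, q=1
  k=2: a=1, p=11, q=2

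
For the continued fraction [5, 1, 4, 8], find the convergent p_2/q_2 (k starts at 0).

29/5

Using pₖ = aₖpₖ₋₁ + pₖ₋₂, qₖ = aₖqₖ₋₁ + qₖ₋₂ (with p₋₁=1, p₋₂=0, q₋₁=0, q₋₂=1):
  k=0: a=5, p=5, q=1
  k=1: a=1, p=6, q=1
  k=2: a=4, p=29, q=5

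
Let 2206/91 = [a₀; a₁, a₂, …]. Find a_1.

4

2206 = 24·91 + 22   →  a_0 = 24
91 = 4·22 + 3   →  a_1 = 4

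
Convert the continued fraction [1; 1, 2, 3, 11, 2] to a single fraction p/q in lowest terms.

401/236

Using pₖ = aₖpₖ₋₁ + pₖ₋₂ and qₖ = aₖqₖ₋₁ + qₖ₋₂:
  k=0: a=1, p=1, q=1
  k=1: a=1, p=2, q=1
  k=2: a=2, p=5, q=3
  k=3: a=3, p=17, q=10
  k=4: a=11, p=192, q=113
  k=5: a=2, p=401, q=236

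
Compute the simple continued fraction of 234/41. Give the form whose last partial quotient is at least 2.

234 = 5×41 + 29
41 = 1×29 + 12
29 = 2×12 + 5
12 = 2×5 + 2
5 = 2×2 + 1
2 = 2×1 + 0  (stop)
So 234/41 = [5; 1, 2, 2, 2, 2].

[5; 1, 2, 2, 2, 2]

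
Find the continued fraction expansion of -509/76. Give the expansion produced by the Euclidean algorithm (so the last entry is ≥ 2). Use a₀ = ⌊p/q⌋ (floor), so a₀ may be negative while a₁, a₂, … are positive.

[-7; 3, 3, 3, 2]

-509 = -7*76 + 23
76 = 3*23 + 7
23 = 3*7 + 2
7 = 3*2 + 1
2 = 2*1 + 0  (stop)
So -509/76 = [-7; 3, 3, 3, 2].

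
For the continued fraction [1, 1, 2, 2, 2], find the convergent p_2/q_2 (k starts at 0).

5/3

Using pₖ = aₖpₖ₋₁ + pₖ₋₂, qₖ = aₖqₖ₋₁ + qₖ₋₂ (with p₋₁=1, p₋₂=0, q₋₁=0, q₋₂=1):
  k=0: a=1, p=1, q=1
  k=1: a=1, p=2, q=1
  k=2: a=2, p=5, q=3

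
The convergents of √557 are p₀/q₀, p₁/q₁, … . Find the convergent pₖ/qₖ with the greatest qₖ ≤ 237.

5499/233

√557 = [23; 1, 1, 1, 1, 46, …] (period length 5).
Convergents:
  p_0/q_0 = 23/1
  p_1/q_1 = 24/1
  p_2/q_2 = 47/2
  p_3/q_3 = 71/3
  p_4/q_4 = 118/5
  p_5/q_5 = 5499/233
  p_6/q_6 = 5617/238
q_5 = 233 ≤ 237 < 238 = q_6, so the answer is 5499/233.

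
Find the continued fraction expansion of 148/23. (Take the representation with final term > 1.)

148 = 6*23 + 10
23 = 2*10 + 3
10 = 3*3 + 1
3 = 3*1 + 0  (stop)
So 148/23 = [6; 2, 3, 3].

[6; 2, 3, 3]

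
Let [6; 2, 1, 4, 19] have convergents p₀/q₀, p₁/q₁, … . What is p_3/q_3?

89/14

Using pₖ = aₖpₖ₋₁ + pₖ₋₂, qₖ = aₖqₖ₋₁ + qₖ₋₂ (with p₋₁=1, p₋₂=0, q₋₁=0, q₋₂=1):
  k=0: a=6, p=6, q=1
  k=1: a=2, p=13, q=2
  k=2: a=1, p=19, q=3
  k=3: a=4, p=89, q=14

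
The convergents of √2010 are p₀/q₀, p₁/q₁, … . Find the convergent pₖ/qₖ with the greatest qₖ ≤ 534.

√2010 = [44; 1, 4, 1, 88, …] (period length 4).
Convergents:
  p_0/q_0 = 44/1
  p_1/q_1 = 45/1
  p_2/q_2 = 224/5
  p_3/q_3 = 269/6
  p_4/q_4 = 23896/533
  p_5/q_5 = 24165/539
q_4 = 533 ≤ 534 < 539 = q_5, so the answer is 23896/533.

23896/533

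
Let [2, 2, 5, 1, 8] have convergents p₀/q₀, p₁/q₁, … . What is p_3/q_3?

32/13

Using pₖ = aₖpₖ₋₁ + pₖ₋₂, qₖ = aₖqₖ₋₁ + qₖ₋₂ (with p₋₁=1, p₋₂=0, q₋₁=0, q₋₂=1):
  k=0: a=2, p=2, q=1
  k=1: a=2, p=5, q=2
  k=2: a=5, p=27, q=11
  k=3: a=1, p=32, q=13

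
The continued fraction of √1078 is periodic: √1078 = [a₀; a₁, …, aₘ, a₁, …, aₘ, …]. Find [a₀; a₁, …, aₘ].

a₀ = ⌊√1078⌋ = 32.
With m₀=0, d₀=1 and mₖ₊₁ = dₖaₖ − mₖ, dₖ₊₁ = (n − mₖ₊₁²)/dₖ, aₖ₊₁ = ⌊(a₀+mₖ₊₁)/dₖ₊₁⌋:
  k=1: m=32, d=54, a=1
  k=2: m=22, d=11, a=4
  k=3: m=22, d=54, a=1
  k=4: m=32, d=1, a=64
d=1 and a=2a₀=64 at k=4, so the next step gives (m, d) = (32, 54) again — its k=1 value — and the period has length 4.

[32; 1, 4, 1, 64]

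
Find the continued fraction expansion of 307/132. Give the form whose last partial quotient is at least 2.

307 = 2*132 + 43
132 = 3*43 + 3
43 = 14*3 + 1
3 = 3*1 + 0  (stop)
So 307/132 = [2; 3, 14, 3].

[2; 3, 14, 3]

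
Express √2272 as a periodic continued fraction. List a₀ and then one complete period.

a₀ = ⌊√2272⌋ = 47.
With m₀=0, d₀=1 and mₖ₊₁ = dₖaₖ − mₖ, dₖ₊₁ = (n − mₖ₊₁²)/dₖ, aₖ₊₁ = ⌊(a₀+mₖ₊₁)/dₖ₊₁⌋:
  k=1: m=47, d=63, a=1
  k=2: m=16, d=32, a=1
  k=3: m=16, d=63, a=1
  k=4: m=47, d=1, a=94
d=1 and a=2a₀=94 at k=4, so the next step gives (m, d) = (47, 63) again — its k=1 value — and the period has length 4.

[47; 1, 1, 1, 94]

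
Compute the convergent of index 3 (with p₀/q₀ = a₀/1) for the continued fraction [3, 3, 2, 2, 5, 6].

Using pₖ = aₖpₖ₋₁ + pₖ₋₂, qₖ = aₖqₖ₋₁ + qₖ₋₂ (with p₋₁=1, p₋₂=0, q₋₁=0, q₋₂=1):
  k=0: a=3, p=3, q=1
  k=1: a=3, p=10, q=3
  k=2: a=2, p=23, q=7
  k=3: a=2, p=56, q=17

56/17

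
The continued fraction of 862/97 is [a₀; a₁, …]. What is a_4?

4

862 = 8·97 + 86   →  a_0 = 8
97 = 1·86 + 11   →  a_1 = 1
86 = 7·11 + 9   →  a_2 = 7
11 = 1·9 + 2   →  a_3 = 1
9 = 4·2 + 1   →  a_4 = 4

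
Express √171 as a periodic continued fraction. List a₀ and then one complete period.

a₀ = ⌊√171⌋ = 13.
With m₀=0, d₀=1 and mₖ₊₁ = dₖaₖ − mₖ, dₖ₊₁ = (n − mₖ₊₁²)/dₖ, aₖ₊₁ = ⌊(a₀+mₖ₊₁)/dₖ₊₁⌋:
  k=1: m=13, d=2, a=13
  k=2: m=13, d=1, a=26
d=1 and a=2a₀=26 at k=2, so the next step gives (m, d) = (13, 2) again — its k=1 value — and the period has length 2.

[13; 13, 26]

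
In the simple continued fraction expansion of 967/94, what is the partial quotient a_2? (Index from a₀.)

967 = 10·94 + 27   →  a_0 = 10
94 = 3·27 + 13   →  a_1 = 3
27 = 2·13 + 1   →  a_2 = 2

2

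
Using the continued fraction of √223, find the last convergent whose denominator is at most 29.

224/15

√223 = [14; 1, 13, 1, 28, …] (period length 4).
Convergents:
  p_0/q_0 = 14/1
  p_1/q_1 = 15/1
  p_2/q_2 = 209/14
  p_3/q_3 = 224/15
  p_4/q_4 = 6481/434
q_3 = 15 ≤ 29 < 434 = q_4, so the answer is 224/15.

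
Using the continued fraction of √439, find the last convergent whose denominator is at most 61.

440/21

√439 = [20; 1, 19, 1, 40, …] (period length 4).
Convergents:
  p_0/q_0 = 20/1
  p_1/q_1 = 21/1
  p_2/q_2 = 419/20
  p_3/q_3 = 440/21
  p_4/q_4 = 18019/860
q_3 = 21 ≤ 61 < 860 = q_4, so the answer is 440/21.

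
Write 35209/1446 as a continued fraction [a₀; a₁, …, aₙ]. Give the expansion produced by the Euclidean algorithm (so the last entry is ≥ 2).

35209 = 24·1446 + 505
1446 = 2·505 + 436
505 = 1·436 + 69
436 = 6·69 + 22
69 = 3·22 + 3
22 = 7·3 + 1
3 = 3·1 + 0  (stop)
So 35209/1446 = [24; 2, 1, 6, 3, 7, 3].

[24; 2, 1, 6, 3, 7, 3]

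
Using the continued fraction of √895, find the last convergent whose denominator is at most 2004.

√895 = [29; 1, 10, 1, 58, …] (period length 4).
Convergents:
  p_0/q_0 = 29/1
  p_1/q_1 = 30/1
  p_2/q_2 = 329/11
  p_3/q_3 = 359/12
  p_4/q_4 = 21151/707
  p_5/q_5 = 21510/719
  p_6/q_6 = 236251/7897
q_5 = 719 ≤ 2004 < 7897 = q_6, so the answer is 21510/719.

21510/719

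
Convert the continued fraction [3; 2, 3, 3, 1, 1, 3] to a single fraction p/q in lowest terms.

Fold from the inside: start with 3/1.
  1 + 1/3 = 4/3
  1 + 3/4 = 7/4
  3 + 4/7 = 25/7
  3 + 7/25 = 82/25
  2 + 25/82 = 189/82
  3 + 82/189 = 649/189

649/189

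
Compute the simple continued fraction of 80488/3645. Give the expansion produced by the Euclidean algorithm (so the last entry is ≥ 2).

80488 = 22·3645 + 298
3645 = 12·298 + 69
298 = 4·69 + 22
69 = 3·22 + 3
22 = 7·3 + 1
3 = 3·1 + 0  (stop)
So 80488/3645 = [22; 12, 4, 3, 7, 3].

[22; 12, 4, 3, 7, 3]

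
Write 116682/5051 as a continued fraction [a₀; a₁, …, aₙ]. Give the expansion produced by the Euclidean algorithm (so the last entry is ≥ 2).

[23; 9, 1, 12, 19, 2]

116682 = 23*5051 + 509
5051 = 9*509 + 470
509 = 1*470 + 39
470 = 12*39 + 2
39 = 19*2 + 1
2 = 2*1 + 0  (stop)
So 116682/5051 = [23; 9, 1, 12, 19, 2].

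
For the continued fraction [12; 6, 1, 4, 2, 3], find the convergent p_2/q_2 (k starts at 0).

Using pₖ = aₖpₖ₋₁ + pₖ₋₂, qₖ = aₖqₖ₋₁ + qₖ₋₂ (with p₋₁=1, p₋₂=0, q₋₁=0, q₋₂=1):
  k=0: a=12, p=12, q=1
  k=1: a=6, p=73, q=6
  k=2: a=1, p=85, q=7

85/7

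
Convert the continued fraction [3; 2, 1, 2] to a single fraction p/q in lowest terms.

Using pₖ = aₖpₖ₋₁ + pₖ₋₂ and qₖ = aₖqₖ₋₁ + qₖ₋₂:
  k=0: a=3, p=3, q=1
  k=1: a=2, p=7, q=2
  k=2: a=1, p=10, q=3
  k=3: a=2, p=27, q=8

27/8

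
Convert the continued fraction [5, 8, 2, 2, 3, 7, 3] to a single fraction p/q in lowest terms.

Fold from the inside: start with 3/1.
  7 + 1/3 = 22/3
  3 + 3/22 = 69/22
  2 + 22/69 = 160/69
  2 + 69/160 = 389/160
  8 + 160/389 = 3272/389
  5 + 389/3272 = 16749/3272

16749/3272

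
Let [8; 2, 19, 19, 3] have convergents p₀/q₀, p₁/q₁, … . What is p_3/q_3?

Using pₖ = aₖpₖ₋₁ + pₖ₋₂, qₖ = aₖqₖ₋₁ + qₖ₋₂ (with p₋₁=1, p₋₂=0, q₋₁=0, q₋₂=1):
  k=0: a=8, p=8, q=1
  k=1: a=2, p=17, q=2
  k=2: a=19, p=331, q=39
  k=3: a=19, p=6306, q=743

6306/743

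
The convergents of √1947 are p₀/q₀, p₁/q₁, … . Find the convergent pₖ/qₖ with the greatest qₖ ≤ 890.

31108/705

√1947 = [44; 8, 88, …] (period length 2).
Convergents:
  p_0/q_0 = 44/1
  p_1/q_1 = 353/8
  p_2/q_2 = 31108/705
  p_3/q_3 = 249217/5648
q_2 = 705 ≤ 890 < 5648 = q_3, so the answer is 31108/705.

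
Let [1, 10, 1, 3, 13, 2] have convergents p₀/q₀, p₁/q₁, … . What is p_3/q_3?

Using pₖ = aₖpₖ₋₁ + pₖ₋₂, qₖ = aₖqₖ₋₁ + qₖ₋₂ (with p₋₁=1, p₋₂=0, q₋₁=0, q₋₂=1):
  k=0: a=1, p=1, q=1
  k=1: a=10, p=11, q=10
  k=2: a=1, p=12, q=11
  k=3: a=3, p=47, q=43

47/43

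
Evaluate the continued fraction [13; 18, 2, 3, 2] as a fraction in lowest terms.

3851/295

Using pₖ = aₖpₖ₋₁ + pₖ₋₂ and qₖ = aₖqₖ₋₁ + qₖ₋₂:
  k=0: a=13, p=13, q=1
  k=1: a=18, p=235, q=18
  k=2: a=2, p=483, q=37
  k=3: a=3, p=1684, q=129
  k=4: a=2, p=3851, q=295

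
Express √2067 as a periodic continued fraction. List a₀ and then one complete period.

a₀ = ⌊√2067⌋ = 45.
With m₀=0, d₀=1 and mₖ₊₁ = dₖaₖ − mₖ, dₖ₊₁ = (n − mₖ₊₁²)/dₖ, aₖ₊₁ = ⌊(a₀+mₖ₊₁)/dₖ₊₁⌋:
  k=1: m=45, d=42, a=2
  k=2: m=39, d=13, a=6
  k=3: m=39, d=42, a=2
  k=4: m=45, d=1, a=90
d=1 and a=2a₀=90 at k=4, so the next step gives (m, d) = (45, 42) again — its k=1 value — and the period has length 4.

[45; 2, 6, 2, 90]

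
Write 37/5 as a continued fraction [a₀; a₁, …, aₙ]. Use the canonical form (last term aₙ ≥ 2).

[7; 2, 2]

37 = 7×5 + 2
5 = 2×2 + 1
2 = 2×1 + 0  (stop)
So 37/5 = [7; 2, 2].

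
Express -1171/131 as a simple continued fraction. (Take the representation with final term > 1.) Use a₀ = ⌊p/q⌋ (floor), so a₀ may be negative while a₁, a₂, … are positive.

-1171 = -9*131 + 8
131 = 16*8 + 3
8 = 2*3 + 2
3 = 1*2 + 1
2 = 2*1 + 0  (stop)
So -1171/131 = [-9; 16, 2, 1, 2].

[-9; 16, 2, 1, 2]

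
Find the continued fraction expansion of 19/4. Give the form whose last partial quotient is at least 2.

[4; 1, 3]

19 = 4·4 + 3
4 = 1·3 + 1
3 = 3·1 + 0  (stop)
So 19/4 = [4; 1, 3].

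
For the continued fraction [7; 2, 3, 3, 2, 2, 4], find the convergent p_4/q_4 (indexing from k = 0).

394/53

Using pₖ = aₖpₖ₋₁ + pₖ₋₂, qₖ = aₖqₖ₋₁ + qₖ₋₂ (with p₋₁=1, p₋₂=0, q₋₁=0, q₋₂=1):
  k=0: a=7, p=7, q=1
  k=1: a=2, p=15, q=2
  k=2: a=3, p=52, q=7
  k=3: a=3, p=171, q=23
  k=4: a=2, p=394, q=53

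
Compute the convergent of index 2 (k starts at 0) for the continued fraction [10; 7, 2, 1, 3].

152/15

Using pₖ = aₖpₖ₋₁ + pₖ₋₂, qₖ = aₖqₖ₋₁ + qₖ₋₂ (with p₋₁=1, p₋₂=0, q₋₁=0, q₋₂=1):
  k=0: a=10, p=10, q=1
  k=1: a=7, p=71, q=7
  k=2: a=2, p=152, q=15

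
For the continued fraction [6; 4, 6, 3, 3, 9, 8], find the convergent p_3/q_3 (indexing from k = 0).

Using pₖ = aₖpₖ₋₁ + pₖ₋₂, qₖ = aₖqₖ₋₁ + qₖ₋₂ (with p₋₁=1, p₋₂=0, q₋₁=0, q₋₂=1):
  k=0: a=6, p=6, q=1
  k=1: a=4, p=25, q=4
  k=2: a=6, p=156, q=25
  k=3: a=3, p=493, q=79

493/79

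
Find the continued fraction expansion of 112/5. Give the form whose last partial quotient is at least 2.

112 = 22·5 + 2
5 = 2·2 + 1
2 = 2·1 + 0  (stop)
So 112/5 = [22; 2, 2].

[22; 2, 2]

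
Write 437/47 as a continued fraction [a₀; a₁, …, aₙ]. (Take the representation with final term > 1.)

437 = 9·47 + 14
47 = 3·14 + 5
14 = 2·5 + 4
5 = 1·4 + 1
4 = 4·1 + 0  (stop)
So 437/47 = [9; 3, 2, 1, 4].

[9; 3, 2, 1, 4]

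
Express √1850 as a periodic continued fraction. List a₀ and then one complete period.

[43; 86]

a₀ = ⌊√1850⌋ = 43.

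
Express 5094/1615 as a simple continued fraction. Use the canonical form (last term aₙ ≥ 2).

[3; 6, 2, 17, 3, 2]

5094 = 3·1615 + 249
1615 = 6·249 + 121
249 = 2·121 + 7
121 = 17·7 + 2
7 = 3·2 + 1
2 = 2·1 + 0  (stop)
So 5094/1615 = [3; 6, 2, 17, 3, 2].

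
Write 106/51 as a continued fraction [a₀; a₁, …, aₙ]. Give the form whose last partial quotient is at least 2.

[2; 12, 1, 3]

106 = 2*51 + 4
51 = 12*4 + 3
4 = 1*3 + 1
3 = 3*1 + 0  (stop)
So 106/51 = [2; 12, 1, 3].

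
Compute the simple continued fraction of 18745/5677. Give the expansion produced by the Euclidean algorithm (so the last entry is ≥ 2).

18745 = 3·5677 + 1714
5677 = 3·1714 + 535
1714 = 3·535 + 109
535 = 4·109 + 99
109 = 1·99 + 10
99 = 9·10 + 9
10 = 1·9 + 1
9 = 9·1 + 0  (stop)
So 18745/5677 = [3; 3, 3, 4, 1, 9, 1, 9].

[3; 3, 3, 4, 1, 9, 1, 9]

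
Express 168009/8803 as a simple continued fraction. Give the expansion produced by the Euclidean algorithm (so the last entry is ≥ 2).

168009 = 19×8803 + 752
8803 = 11×752 + 531
752 = 1×531 + 221
531 = 2×221 + 89
221 = 2×89 + 43
89 = 2×43 + 3
43 = 14×3 + 1
3 = 3×1 + 0  (stop)
So 168009/8803 = [19; 11, 1, 2, 2, 2, 14, 3].

[19; 11, 1, 2, 2, 2, 14, 3]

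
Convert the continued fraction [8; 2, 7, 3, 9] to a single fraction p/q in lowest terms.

3709/438

Using pₖ = aₖpₖ₋₁ + pₖ₋₂ and qₖ = aₖqₖ₋₁ + qₖ₋₂:
  k=0: a=8, p=8, q=1
  k=1: a=2, p=17, q=2
  k=2: a=7, p=127, q=15
  k=3: a=3, p=398, q=47
  k=4: a=9, p=3709, q=438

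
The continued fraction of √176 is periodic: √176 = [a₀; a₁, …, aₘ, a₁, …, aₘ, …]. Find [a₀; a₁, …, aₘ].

a₀ = ⌊√176⌋ = 13.
With m₀=0, d₀=1 and mₖ₊₁ = dₖaₖ − mₖ, dₖ₊₁ = (n − mₖ₊₁²)/dₖ, aₖ₊₁ = ⌊(a₀+mₖ₊₁)/dₖ₊₁⌋:
  k=1: m=13, d=7, a=3
  k=2: m=8, d=16, a=1
  k=3: m=8, d=7, a=3
  k=4: m=13, d=1, a=26
d=1 and a=2a₀=26 at k=4, so the next step gives (m, d) = (13, 7) again — its k=1 value — and the period has length 4.

[13; 3, 1, 3, 26]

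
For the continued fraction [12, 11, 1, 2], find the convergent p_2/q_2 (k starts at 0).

Using pₖ = aₖpₖ₋₁ + pₖ₋₂, qₖ = aₖqₖ₋₁ + qₖ₋₂ (with p₋₁=1, p₋₂=0, q₋₁=0, q₋₂=1):
  k=0: a=12, p=12, q=1
  k=1: a=11, p=133, q=11
  k=2: a=1, p=145, q=12

145/12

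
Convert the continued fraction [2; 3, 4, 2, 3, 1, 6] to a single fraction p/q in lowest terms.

2019/874

Using pₖ = aₖpₖ₋₁ + pₖ₋₂ and qₖ = aₖqₖ₋₁ + qₖ₋₂:
  k=0: a=2, p=2, q=1
  k=1: a=3, p=7, q=3
  k=2: a=4, p=30, q=13
  k=3: a=2, p=67, q=29
  k=4: a=3, p=231, q=100
  k=5: a=1, p=298, q=129
  k=6: a=6, p=2019, q=874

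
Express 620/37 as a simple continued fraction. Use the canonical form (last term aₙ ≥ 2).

[16; 1, 3, 9]

620 = 16·37 + 28
37 = 1·28 + 9
28 = 3·9 + 1
9 = 9·1 + 0  (stop)
So 620/37 = [16; 1, 3, 9].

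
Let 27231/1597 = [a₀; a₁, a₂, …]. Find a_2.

2

27231 = 17·1597 + 82   →  a_0 = 17
1597 = 19·82 + 39   →  a_1 = 19
82 = 2·39 + 4   →  a_2 = 2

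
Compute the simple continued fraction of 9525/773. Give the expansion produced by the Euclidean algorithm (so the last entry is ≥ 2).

[12; 3, 9, 1, 1, 2, 1, 3]

9525 = 12·773 + 249
773 = 3·249 + 26
249 = 9·26 + 15
26 = 1·15 + 11
15 = 1·11 + 4
11 = 2·4 + 3
4 = 1·3 + 1
3 = 3·1 + 0  (stop)
So 9525/773 = [12; 3, 9, 1, 1, 2, 1, 3].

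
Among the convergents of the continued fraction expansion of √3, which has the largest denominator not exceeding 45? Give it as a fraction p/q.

71/41

√3 = [1; 1, 2, …] (period length 2).
Convergents:
  p_0/q_0 = 1/1
  p_1/q_1 = 2/1
  p_2/q_2 = 5/3
  p_3/q_3 = 7/4
  p_4/q_4 = 19/11
  p_5/q_5 = 26/15
  p_6/q_6 = 71/41
  p_7/q_7 = 97/56
q_6 = 41 ≤ 45 < 56 = q_7, so the answer is 71/41.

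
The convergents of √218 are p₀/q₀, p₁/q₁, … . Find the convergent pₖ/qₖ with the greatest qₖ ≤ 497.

√218 = [14; 1, 3, 3, 1, 28, …] (period length 5).
Convergents:
  p_0/q_0 = 14/1
  p_1/q_1 = 15/1
  p_2/q_2 = 59/4
  p_3/q_3 = 192/13
  p_4/q_4 = 251/17
  p_5/q_5 = 7220/489
  p_6/q_6 = 7471/506
q_5 = 489 ≤ 497 < 506 = q_6, so the answer is 7220/489.

7220/489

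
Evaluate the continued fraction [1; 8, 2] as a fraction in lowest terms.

19/17

Using pₖ = aₖpₖ₋₁ + pₖ₋₂ and qₖ = aₖqₖ₋₁ + qₖ₋₂:
  k=0: a=1, p=1, q=1
  k=1: a=8, p=9, q=8
  k=2: a=2, p=19, q=17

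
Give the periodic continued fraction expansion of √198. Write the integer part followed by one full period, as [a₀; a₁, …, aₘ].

[14; 14, 28]

a₀ = ⌊√198⌋ = 14.
With m₀=0, d₀=1 and mₖ₊₁ = dₖaₖ − mₖ, dₖ₊₁ = (n − mₖ₊₁²)/dₖ, aₖ₊₁ = ⌊(a₀+mₖ₊₁)/dₖ₊₁⌋:
  k=1: m=14, d=2, a=14
  k=2: m=14, d=1, a=28
d=1 and a=2a₀=28 at k=2, so the next step gives (m, d) = (14, 2) again — its k=1 value — and the period has length 2.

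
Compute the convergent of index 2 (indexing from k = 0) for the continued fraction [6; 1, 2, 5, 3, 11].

20/3

Using pₖ = aₖpₖ₋₁ + pₖ₋₂, qₖ = aₖqₖ₋₁ + qₖ₋₂ (with p₋₁=1, p₋₂=0, q₋₁=0, q₋₂=1):
  k=0: a=6, p=6, q=1
  k=1: a=1, p=7, q=1
  k=2: a=2, p=20, q=3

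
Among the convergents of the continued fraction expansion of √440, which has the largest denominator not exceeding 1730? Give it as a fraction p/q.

√440 = [20; 1, 40, …] (period length 2).
Convergents:
  p_0/q_0 = 20/1
  p_1/q_1 = 21/1
  p_2/q_2 = 860/41
  p_3/q_3 = 881/42
  p_4/q_4 = 36100/1721
  p_5/q_5 = 36981/1763
q_4 = 1721 ≤ 1730 < 1763 = q_5, so the answer is 36100/1721.

36100/1721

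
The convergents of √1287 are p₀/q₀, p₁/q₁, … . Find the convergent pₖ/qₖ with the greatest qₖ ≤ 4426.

√1287 = [35; 1, 6, 1, 70, …] (period length 4).
Convergents:
  p_0/q_0 = 35/1
  p_1/q_1 = 36/1
  p_2/q_2 = 251/7
  p_3/q_3 = 287/8
  p_4/q_4 = 20341/567
  p_5/q_5 = 20628/575
  p_6/q_6 = 144109/4017
  p_7/q_7 = 164737/4592
q_6 = 4017 ≤ 4426 < 4592 = q_7, so the answer is 144109/4017.

144109/4017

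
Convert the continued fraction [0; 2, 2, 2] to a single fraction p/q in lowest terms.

Fold from the inside: start with 2/1.
  2 + 1/2 = 5/2
  2 + 2/5 = 12/5
  0 + 5/12 = 5/12

5/12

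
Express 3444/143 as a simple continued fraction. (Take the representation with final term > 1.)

[24; 11, 1, 11]

3444 = 24×143 + 12
143 = 11×12 + 11
12 = 1×11 + 1
11 = 11×1 + 0  (stop)
So 3444/143 = [24; 11, 1, 11].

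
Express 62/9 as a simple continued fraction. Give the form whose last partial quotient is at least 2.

[6; 1, 8]

62 = 6*9 + 8
9 = 1*8 + 1
8 = 8*1 + 0  (stop)
So 62/9 = [6; 1, 8].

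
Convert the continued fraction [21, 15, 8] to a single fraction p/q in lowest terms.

Using pₖ = aₖpₖ₋₁ + pₖ₋₂ and qₖ = aₖqₖ₋₁ + qₖ₋₂:
  k=0: a=21, p=21, q=1
  k=1: a=15, p=316, q=15
  k=2: a=8, p=2549, q=121

2549/121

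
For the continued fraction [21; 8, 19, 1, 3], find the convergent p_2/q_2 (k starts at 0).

Using pₖ = aₖpₖ₋₁ + pₖ₋₂, qₖ = aₖqₖ₋₁ + qₖ₋₂ (with p₋₁=1, p₋₂=0, q₋₁=0, q₋₂=1):
  k=0: a=21, p=21, q=1
  k=1: a=8, p=169, q=8
  k=2: a=19, p=3232, q=153

3232/153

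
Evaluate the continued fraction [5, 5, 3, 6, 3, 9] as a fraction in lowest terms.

Fold from the inside: start with 9/1.
  3 + 1/9 = 28/9
  6 + 9/28 = 177/28
  3 + 28/177 = 559/177
  5 + 177/559 = 2972/559
  5 + 559/2972 = 15419/2972

15419/2972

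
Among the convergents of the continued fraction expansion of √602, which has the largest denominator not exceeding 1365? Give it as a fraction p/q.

√602 = [24; 1, 1, 6, 1, 1, 48, …] (period length 6).
Convergents:
  p_0/q_0 = 24/1
  p_1/q_1 = 25/1
  p_2/q_2 = 49/2
  p_3/q_3 = 319/13
  p_4/q_4 = 368/15
  p_5/q_5 = 687/28
  p_6/q_6 = 33344/1359
  p_7/q_7 = 34031/1387
q_6 = 1359 ≤ 1365 < 1387 = q_7, so the answer is 33344/1359.

33344/1359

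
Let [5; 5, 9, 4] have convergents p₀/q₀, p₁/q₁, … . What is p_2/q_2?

239/46

Using pₖ = aₖpₖ₋₁ + pₖ₋₂, qₖ = aₖqₖ₋₁ + qₖ₋₂ (with p₋₁=1, p₋₂=0, q₋₁=0, q₋₂=1):
  k=0: a=5, p=5, q=1
  k=1: a=5, p=26, q=5
  k=2: a=9, p=239, q=46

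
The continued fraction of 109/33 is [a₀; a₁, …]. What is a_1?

3

109 = 3·33 + 10   →  a_0 = 3
33 = 3·10 + 3   →  a_1 = 3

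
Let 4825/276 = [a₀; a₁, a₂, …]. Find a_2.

13

4825 = 17·276 + 133   →  a_0 = 17
276 = 2·133 + 10   →  a_1 = 2
133 = 13·10 + 3   →  a_2 = 13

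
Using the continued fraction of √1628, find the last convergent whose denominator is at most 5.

121/3

√1628 = [40; 2, 1, 6, 1, 2, 80, …] (period length 6).
Convergents:
  p_0/q_0 = 40/1
  p_1/q_1 = 81/2
  p_2/q_2 = 121/3
  p_3/q_3 = 807/20
q_2 = 3 ≤ 5 < 20 = q_3, so the answer is 121/3.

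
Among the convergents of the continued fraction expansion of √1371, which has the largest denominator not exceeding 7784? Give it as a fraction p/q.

101417/2739

√1371 = [37; 37, 74, …] (period length 2).
Convergents:
  p_0/q_0 = 37/1
  p_1/q_1 = 1370/37
  p_2/q_2 = 101417/2739
  p_3/q_3 = 3753799/101380
q_2 = 2739 ≤ 7784 < 101380 = q_3, so the answer is 101417/2739.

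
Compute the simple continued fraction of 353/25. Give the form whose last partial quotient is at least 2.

[14; 8, 3]

353 = 14*25 + 3
25 = 8*3 + 1
3 = 3*1 + 0  (stop)
So 353/25 = [14; 8, 3].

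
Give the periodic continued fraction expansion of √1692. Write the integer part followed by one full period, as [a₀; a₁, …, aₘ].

[41; 7, 2, 7, 82]

a₀ = ⌊√1692⌋ = 41.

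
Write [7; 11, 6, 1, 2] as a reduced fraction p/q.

1581/223

Fold from the inside: start with 2/1.
  1 + 1/2 = 3/2
  6 + 2/3 = 20/3
  11 + 3/20 = 223/20
  7 + 20/223 = 1581/223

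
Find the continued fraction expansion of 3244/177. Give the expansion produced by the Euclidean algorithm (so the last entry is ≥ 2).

[18; 3, 19, 3]

3244 = 18·177 + 58
177 = 3·58 + 3
58 = 19·3 + 1
3 = 3·1 + 0  (stop)
So 3244/177 = [18; 3, 19, 3].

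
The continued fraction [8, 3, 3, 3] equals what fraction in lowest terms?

274/33

Fold from the inside: start with 3/1.
  3 + 1/3 = 10/3
  3 + 3/10 = 33/10
  8 + 10/33 = 274/33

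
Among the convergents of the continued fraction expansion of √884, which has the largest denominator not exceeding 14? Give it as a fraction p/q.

327/11

√884 = [29; 1, 2, 1, 2, 1, 2, 1, 58, …] (period length 8).
Convergents:
  p_0/q_0 = 29/1
  p_1/q_1 = 30/1
  p_2/q_2 = 89/3
  p_3/q_3 = 119/4
  p_4/q_4 = 327/11
  p_5/q_5 = 446/15
q_4 = 11 ≤ 14 < 15 = q_5, so the answer is 327/11.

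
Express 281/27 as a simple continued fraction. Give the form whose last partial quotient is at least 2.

[10; 2, 2, 5]

281 = 10·27 + 11
27 = 2·11 + 5
11 = 2·5 + 1
5 = 5·1 + 0  (stop)
So 281/27 = [10; 2, 2, 5].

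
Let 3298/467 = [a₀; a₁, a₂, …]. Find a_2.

9

3298 = 7·467 + 29   →  a_0 = 7
467 = 16·29 + 3   →  a_1 = 16
29 = 9·3 + 2   →  a_2 = 9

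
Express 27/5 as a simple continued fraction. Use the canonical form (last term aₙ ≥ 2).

27 = 5×5 + 2
5 = 2×2 + 1
2 = 2×1 + 0  (stop)
So 27/5 = [5; 2, 2].

[5; 2, 2]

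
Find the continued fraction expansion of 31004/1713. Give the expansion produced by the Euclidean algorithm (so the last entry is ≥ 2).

31004 = 18·1713 + 170
1713 = 10·170 + 13
170 = 13·13 + 1
13 = 13·1 + 0  (stop)
So 31004/1713 = [18; 10, 13, 13].

[18; 10, 13, 13]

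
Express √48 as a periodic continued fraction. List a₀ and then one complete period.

[6; 1, 12]

a₀ = ⌊√48⌋ = 6.
With m₀=0, d₀=1 and mₖ₊₁ = dₖaₖ − mₖ, dₖ₊₁ = (n − mₖ₊₁²)/dₖ, aₖ₊₁ = ⌊(a₀+mₖ₊₁)/dₖ₊₁⌋:
  k=1: m=6, d=12, a=1
  k=2: m=6, d=1, a=12
d=1 and a=2a₀=12 at k=2, so the next step gives (m, d) = (6, 12) again — its k=1 value — and the period has length 2.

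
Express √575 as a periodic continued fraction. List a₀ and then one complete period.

[23; 1, 46]

a₀ = ⌊√575⌋ = 23.
With m₀=0, d₀=1 and mₖ₊₁ = dₖaₖ − mₖ, dₖ₊₁ = (n − mₖ₊₁²)/dₖ, aₖ₊₁ = ⌊(a₀+mₖ₊₁)/dₖ₊₁⌋:
  k=1: m=23, d=46, a=1
  k=2: m=23, d=1, a=46
d=1 and a=2a₀=46 at k=2, so the next step gives (m, d) = (23, 46) again — its k=1 value — and the period has length 2.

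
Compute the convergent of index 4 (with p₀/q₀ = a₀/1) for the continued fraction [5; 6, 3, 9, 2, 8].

1924/373

Using pₖ = aₖpₖ₋₁ + pₖ₋₂, qₖ = aₖqₖ₋₁ + qₖ₋₂ (with p₋₁=1, p₋₂=0, q₋₁=0, q₋₂=1):
  k=0: a=5, p=5, q=1
  k=1: a=6, p=31, q=6
  k=2: a=3, p=98, q=19
  k=3: a=9, p=913, q=177
  k=4: a=2, p=1924, q=373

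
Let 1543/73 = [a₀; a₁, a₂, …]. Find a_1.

1543 = 21·73 + 10   →  a_0 = 21
73 = 7·10 + 3   →  a_1 = 7

7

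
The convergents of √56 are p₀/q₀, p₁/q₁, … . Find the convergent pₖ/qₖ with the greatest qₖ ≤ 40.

217/29

√56 = [7; 2, 14, …] (period length 2).
Convergents:
  p_0/q_0 = 7/1
  p_1/q_1 = 15/2
  p_2/q_2 = 217/29
  p_3/q_3 = 449/60
q_2 = 29 ≤ 40 < 60 = q_3, so the answer is 217/29.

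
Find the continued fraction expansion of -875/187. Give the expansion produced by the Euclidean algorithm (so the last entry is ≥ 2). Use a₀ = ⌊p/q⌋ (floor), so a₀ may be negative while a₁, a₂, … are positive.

-875 = -5·187 + 60
187 = 3·60 + 7
60 = 8·7 + 4
7 = 1·4 + 3
4 = 1·3 + 1
3 = 3·1 + 0  (stop)
So -875/187 = [-5; 3, 8, 1, 1, 3].

[-5; 3, 8, 1, 1, 3]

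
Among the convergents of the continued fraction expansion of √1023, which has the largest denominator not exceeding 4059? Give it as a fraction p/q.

√1023 = [31; 1, 62, …] (period length 2).
Convergents:
  p_0/q_0 = 31/1
  p_1/q_1 = 32/1
  p_2/q_2 = 2015/63
  p_3/q_3 = 2047/64
  p_4/q_4 = 128929/4031
  p_5/q_5 = 130976/4095
q_4 = 4031 ≤ 4059 < 4095 = q_5, so the answer is 128929/4031.

128929/4031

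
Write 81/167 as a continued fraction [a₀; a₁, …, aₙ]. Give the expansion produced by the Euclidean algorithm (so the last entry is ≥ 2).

[0; 2, 16, 5]

81 = 0*167 + 81
167 = 2*81 + 5
81 = 16*5 + 1
5 = 5*1 + 0  (stop)
So 81/167 = [0; 2, 16, 5].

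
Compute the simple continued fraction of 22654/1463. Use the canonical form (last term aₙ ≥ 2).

22654 = 15×1463 + 709
1463 = 2×709 + 45
709 = 15×45 + 34
45 = 1×34 + 11
34 = 3×11 + 1
11 = 11×1 + 0  (stop)
So 22654/1463 = [15; 2, 15, 1, 3, 11].

[15; 2, 15, 1, 3, 11]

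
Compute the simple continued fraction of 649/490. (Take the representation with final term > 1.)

[1; 3, 12, 4, 3]

649 = 1×490 + 159
490 = 3×159 + 13
159 = 12×13 + 3
13 = 4×3 + 1
3 = 3×1 + 0  (stop)
So 649/490 = [1; 3, 12, 4, 3].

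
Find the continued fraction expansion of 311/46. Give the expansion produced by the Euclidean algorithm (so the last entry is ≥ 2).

[6; 1, 3, 5, 2]

311 = 6·46 + 35
46 = 1·35 + 11
35 = 3·11 + 2
11 = 5·2 + 1
2 = 2·1 + 0  (stop)
So 311/46 = [6; 1, 3, 5, 2].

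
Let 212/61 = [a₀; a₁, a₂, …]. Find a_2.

212 = 3·61 + 29   →  a_0 = 3
61 = 2·29 + 3   →  a_1 = 2
29 = 9·3 + 2   →  a_2 = 9

9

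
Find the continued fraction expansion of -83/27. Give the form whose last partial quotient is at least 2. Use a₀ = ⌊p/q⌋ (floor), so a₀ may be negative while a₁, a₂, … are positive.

-83 = -4·27 + 25
27 = 1·25 + 2
25 = 12·2 + 1
2 = 2·1 + 0  (stop)
So -83/27 = [-4; 1, 12, 2].

[-4; 1, 12, 2]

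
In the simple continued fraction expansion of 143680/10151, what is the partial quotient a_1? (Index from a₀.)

6

143680 = 14·10151 + 1566   →  a_0 = 14
10151 = 6·1566 + 755   →  a_1 = 6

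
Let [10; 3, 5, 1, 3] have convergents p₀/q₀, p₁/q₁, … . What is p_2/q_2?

165/16

Using pₖ = aₖpₖ₋₁ + pₖ₋₂, qₖ = aₖqₖ₋₁ + qₖ₋₂ (with p₋₁=1, p₋₂=0, q₋₁=0, q₋₂=1):
  k=0: a=10, p=10, q=1
  k=1: a=3, p=31, q=3
  k=2: a=5, p=165, q=16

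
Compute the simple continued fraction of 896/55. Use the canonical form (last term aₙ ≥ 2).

896 = 16*55 + 16
55 = 3*16 + 7
16 = 2*7 + 2
7 = 3*2 + 1
2 = 2*1 + 0  (stop)
So 896/55 = [16; 3, 2, 3, 2].

[16; 3, 2, 3, 2]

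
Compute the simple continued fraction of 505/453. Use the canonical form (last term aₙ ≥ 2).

505 = 1·453 + 52
453 = 8·52 + 37
52 = 1·37 + 15
37 = 2·15 + 7
15 = 2·7 + 1
7 = 7·1 + 0  (stop)
So 505/453 = [1; 8, 1, 2, 2, 7].

[1; 8, 1, 2, 2, 7]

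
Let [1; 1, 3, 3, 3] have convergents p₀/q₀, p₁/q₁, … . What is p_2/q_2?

7/4

Using pₖ = aₖpₖ₋₁ + pₖ₋₂, qₖ = aₖqₖ₋₁ + qₖ₋₂ (with p₋₁=1, p₋₂=0, q₋₁=0, q₋₂=1):
  k=0: a=1, p=1, q=1
  k=1: a=1, p=2, q=1
  k=2: a=3, p=7, q=4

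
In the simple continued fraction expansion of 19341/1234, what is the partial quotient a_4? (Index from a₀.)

19341 = 15·1234 + 831   →  a_0 = 15
1234 = 1·831 + 403   →  a_1 = 1
831 = 2·403 + 25   →  a_2 = 2
403 = 16·25 + 3   →  a_3 = 16
25 = 8·3 + 1   →  a_4 = 8

8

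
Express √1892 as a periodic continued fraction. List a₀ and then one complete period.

[43; 2, 86]

a₀ = ⌊√1892⌋ = 43.
With m₀=0, d₀=1 and mₖ₊₁ = dₖaₖ − mₖ, dₖ₊₁ = (n − mₖ₊₁²)/dₖ, aₖ₊₁ = ⌊(a₀+mₖ₊₁)/dₖ₊₁⌋:
  k=1: m=43, d=43, a=2
  k=2: m=43, d=1, a=86
d=1 and a=2a₀=86 at k=2, so the next step gives (m, d) = (43, 43) again — its k=1 value — and the period has length 2.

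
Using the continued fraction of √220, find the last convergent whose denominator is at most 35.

89/6

√220 = [14; 1, 4, 1, 28, …] (period length 4).
Convergents:
  p_0/q_0 = 14/1
  p_1/q_1 = 15/1
  p_2/q_2 = 74/5
  p_3/q_3 = 89/6
  p_4/q_4 = 2566/173
q_3 = 6 ≤ 35 < 173 = q_4, so the answer is 89/6.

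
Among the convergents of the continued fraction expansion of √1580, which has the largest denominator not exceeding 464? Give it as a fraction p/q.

√1580 = [39; 1, 2, 1, 78, …] (period length 4).
Convergents:
  p_0/q_0 = 39/1
  p_1/q_1 = 40/1
  p_2/q_2 = 119/3
  p_3/q_3 = 159/4
  p_4/q_4 = 12521/315
  p_5/q_5 = 12680/319
  p_6/q_6 = 37881/953
q_5 = 319 ≤ 464 < 953 = q_6, so the answer is 12680/319.

12680/319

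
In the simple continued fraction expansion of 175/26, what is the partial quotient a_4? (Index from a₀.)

175 = 6·26 + 19   →  a_0 = 6
26 = 1·19 + 7   →  a_1 = 1
19 = 2·7 + 5   →  a_2 = 2
7 = 1·5 + 2   →  a_3 = 1
5 = 2·2 + 1   →  a_4 = 2

2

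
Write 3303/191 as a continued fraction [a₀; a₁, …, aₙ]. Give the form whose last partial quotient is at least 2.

[17; 3, 2, 2, 3, 3]

3303 = 17×191 + 56
191 = 3×56 + 23
56 = 2×23 + 10
23 = 2×10 + 3
10 = 3×3 + 1
3 = 3×1 + 0  (stop)
So 3303/191 = [17; 3, 2, 2, 3, 3].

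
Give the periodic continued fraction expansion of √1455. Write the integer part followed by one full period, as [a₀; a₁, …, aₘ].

[38; 6, 1, 11, 1, 6, 76]

a₀ = ⌊√1455⌋ = 38.
With m₀=0, d₀=1 and mₖ₊₁ = dₖaₖ − mₖ, dₖ₊₁ = (n − mₖ₊₁²)/dₖ, aₖ₊₁ = ⌊(a₀+mₖ₊₁)/dₖ₊₁⌋:
  k=1: m=38, d=11, a=6
  k=2: m=28, d=61, a=1
  k=3: m=33, d=6, a=11
  k=4: m=33, d=61, a=1
  k=5: m=28, d=11, a=6
  k=6: m=38, d=1, a=76
d=1 and a=2a₀=76 at k=6, so the next step gives (m, d) = (38, 11) again — its k=1 value — and the period has length 6.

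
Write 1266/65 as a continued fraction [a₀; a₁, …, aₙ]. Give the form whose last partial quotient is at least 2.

[19; 2, 10, 3]

1266 = 19·65 + 31
65 = 2·31 + 3
31 = 10·3 + 1
3 = 3·1 + 0  (stop)
So 1266/65 = [19; 2, 10, 3].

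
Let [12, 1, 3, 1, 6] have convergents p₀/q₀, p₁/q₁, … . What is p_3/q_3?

Using pₖ = aₖpₖ₋₁ + pₖ₋₂, qₖ = aₖqₖ₋₁ + qₖ₋₂ (with p₋₁=1, p₋₂=0, q₋₁=0, q₋₂=1):
  k=0: a=12, p=12, q=1
  k=1: a=1, p=13, q=1
  k=2: a=3, p=51, q=4
  k=3: a=1, p=64, q=5

64/5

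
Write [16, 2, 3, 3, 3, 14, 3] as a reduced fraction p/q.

Fold from the inside: start with 3/1.
  14 + 1/3 = 43/3
  3 + 3/43 = 132/43
  3 + 43/132 = 439/132
  3 + 132/439 = 1449/439
  2 + 439/1449 = 3337/1449
  16 + 1449/3337 = 54841/3337

54841/3337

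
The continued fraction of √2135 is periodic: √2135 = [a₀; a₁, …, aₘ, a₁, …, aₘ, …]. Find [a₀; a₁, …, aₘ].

a₀ = ⌊√2135⌋ = 46.

[46; 4, 1, 5, 1, 4, 92]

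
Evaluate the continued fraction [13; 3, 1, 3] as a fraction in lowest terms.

199/15

Using pₖ = aₖpₖ₋₁ + pₖ₋₂ and qₖ = aₖqₖ₋₁ + qₖ₋₂:
  k=0: a=13, p=13, q=1
  k=1: a=3, p=40, q=3
  k=2: a=1, p=53, q=4
  k=3: a=3, p=199, q=15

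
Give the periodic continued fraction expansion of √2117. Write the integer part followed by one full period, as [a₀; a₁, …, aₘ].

a₀ = ⌊√2117⌋ = 46.
With m₀=0, d₀=1 and mₖ₊₁ = dₖaₖ − mₖ, dₖ₊₁ = (n − mₖ₊₁²)/dₖ, aₖ₊₁ = ⌊(a₀+mₖ₊₁)/dₖ₊₁⌋:
  k=1: m=46, d=1, a=92
d=1 and a=2a₀=92 at k=1, so the next step gives (m, d) = (46, 1) again — its k=1 value — and the period has length 1.

[46; 92]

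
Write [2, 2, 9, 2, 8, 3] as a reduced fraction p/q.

Fold from the inside: start with 3/1.
  8 + 1/3 = 25/3
  2 + 3/25 = 53/25
  9 + 25/53 = 502/53
  2 + 53/502 = 1057/502
  2 + 502/1057 = 2616/1057

2616/1057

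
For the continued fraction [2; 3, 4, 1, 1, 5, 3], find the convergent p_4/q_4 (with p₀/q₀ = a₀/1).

67/29

Using pₖ = aₖpₖ₋₁ + pₖ₋₂, qₖ = aₖqₖ₋₁ + qₖ₋₂ (with p₋₁=1, p₋₂=0, q₋₁=0, q₋₂=1):
  k=0: a=2, p=2, q=1
  k=1: a=3, p=7, q=3
  k=2: a=4, p=30, q=13
  k=3: a=1, p=37, q=16
  k=4: a=1, p=67, q=29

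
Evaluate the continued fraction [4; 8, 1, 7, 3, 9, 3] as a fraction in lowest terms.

Fold from the inside: start with 3/1.
  9 + 1/3 = 28/3
  3 + 3/28 = 87/28
  7 + 28/87 = 637/87
  1 + 87/637 = 724/637
  8 + 637/724 = 6429/724
  4 + 724/6429 = 26440/6429

26440/6429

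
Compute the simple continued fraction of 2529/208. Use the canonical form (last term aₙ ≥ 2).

[12; 6, 3, 3, 3]

2529 = 12*208 + 33
208 = 6*33 + 10
33 = 3*10 + 3
10 = 3*3 + 1
3 = 3*1 + 0  (stop)
So 2529/208 = [12; 6, 3, 3, 3].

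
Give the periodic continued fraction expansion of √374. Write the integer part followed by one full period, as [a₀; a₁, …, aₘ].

a₀ = ⌊√374⌋ = 19.
With m₀=0, d₀=1 and mₖ₊₁ = dₖaₖ − mₖ, dₖ₊₁ = (n − mₖ₊₁²)/dₖ, aₖ₊₁ = ⌊(a₀+mₖ₊₁)/dₖ₊₁⌋:
  k=1: m=19, d=13, a=2
  k=2: m=7, d=25, a=1
  k=3: m=18, d=2, a=18
  k=4: m=18, d=25, a=1
  k=5: m=7, d=13, a=2
  k=6: m=19, d=1, a=38
d=1 and a=2a₀=38 at k=6, so the next step gives (m, d) = (19, 13) again — its k=1 value — and the period has length 6.

[19; 2, 1, 18, 1, 2, 38]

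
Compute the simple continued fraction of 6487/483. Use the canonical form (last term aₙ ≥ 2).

6487 = 13×483 + 208
483 = 2×208 + 67
208 = 3×67 + 7
67 = 9×7 + 4
7 = 1×4 + 3
4 = 1×3 + 1
3 = 3×1 + 0  (stop)
So 6487/483 = [13; 2, 3, 9, 1, 1, 3].

[13; 2, 3, 9, 1, 1, 3]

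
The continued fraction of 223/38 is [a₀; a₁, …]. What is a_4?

223 = 5·38 + 33   →  a_0 = 5
38 = 1·33 + 5   →  a_1 = 1
33 = 6·5 + 3   →  a_2 = 6
5 = 1·3 + 2   →  a_3 = 1
3 = 1·2 + 1   →  a_4 = 1

1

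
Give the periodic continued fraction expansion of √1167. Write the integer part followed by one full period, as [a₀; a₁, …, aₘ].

[34; 6, 5, 11, 5, 6, 68]

a₀ = ⌊√1167⌋ = 34.
With m₀=0, d₀=1 and mₖ₊₁ = dₖaₖ − mₖ, dₖ₊₁ = (n − mₖ₊₁²)/dₖ, aₖ₊₁ = ⌊(a₀+mₖ₊₁)/dₖ₊₁⌋:
  k=1: m=34, d=11, a=6
  k=2: m=32, d=13, a=5
  k=3: m=33, d=6, a=11
  k=4: m=33, d=13, a=5
  k=5: m=32, d=11, a=6
  k=6: m=34, d=1, a=68
d=1 and a=2a₀=68 at k=6, so the next step gives (m, d) = (34, 11) again — its k=1 value — and the period has length 6.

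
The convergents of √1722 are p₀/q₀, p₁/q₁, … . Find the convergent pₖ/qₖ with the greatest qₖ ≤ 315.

6847/165

√1722 = [41; 2, 82, …] (period length 2).
Convergents:
  p_0/q_0 = 41/1
  p_1/q_1 = 83/2
  p_2/q_2 = 6847/165
  p_3/q_3 = 13777/332
q_2 = 165 ≤ 315 < 332 = q_3, so the answer is 6847/165.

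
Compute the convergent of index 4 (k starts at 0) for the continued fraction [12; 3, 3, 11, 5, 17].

7073/575

Using pₖ = aₖpₖ₋₁ + pₖ₋₂, qₖ = aₖqₖ₋₁ + qₖ₋₂ (with p₋₁=1, p₋₂=0, q₋₁=0, q₋₂=1):
  k=0: a=12, p=12, q=1
  k=1: a=3, p=37, q=3
  k=2: a=3, p=123, q=10
  k=3: a=11, p=1390, q=113
  k=4: a=5, p=7073, q=575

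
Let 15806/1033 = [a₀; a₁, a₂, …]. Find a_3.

15806 = 15·1033 + 311   →  a_0 = 15
1033 = 3·311 + 100   →  a_1 = 3
311 = 3·100 + 11   →  a_2 = 3
100 = 9·11 + 1   →  a_3 = 9

9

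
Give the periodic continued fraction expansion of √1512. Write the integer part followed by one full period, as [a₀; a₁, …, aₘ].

[38; 1, 7, 1, 1, 1, 7, 1, 76]

a₀ = ⌊√1512⌋ = 38.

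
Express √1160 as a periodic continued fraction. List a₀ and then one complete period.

a₀ = ⌊√1160⌋ = 34.
With m₀=0, d₀=1 and mₖ₊₁ = dₖaₖ − mₖ, dₖ₊₁ = (n − mₖ₊₁²)/dₖ, aₖ₊₁ = ⌊(a₀+mₖ₊₁)/dₖ₊₁⌋:
  k=1: m=34, d=4, a=17
  k=2: m=34, d=1, a=68
d=1 and a=2a₀=68 at k=2, so the next step gives (m, d) = (34, 4) again — its k=1 value — and the period has length 2.

[34; 17, 68]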